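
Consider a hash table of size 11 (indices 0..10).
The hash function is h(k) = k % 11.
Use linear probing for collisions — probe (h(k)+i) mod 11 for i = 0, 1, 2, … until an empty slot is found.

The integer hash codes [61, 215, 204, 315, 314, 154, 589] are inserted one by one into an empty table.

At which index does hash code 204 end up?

61: h=6 => slot 6
215: h=6, probe 6,7 => slot 7
204: h=6, probe 6,7,8 => slot 8
315: h=7, probe 7,8,9 => slot 9
314: h=6, probe 6,7,8,9,10 => slot 10
154: h=0 => slot 0
589: h=6, probe 6,7,8,9,10,0,1 => slot 1
Table: [154, 589, -, -, -, -, 61, 215, 204, 315, 314]

8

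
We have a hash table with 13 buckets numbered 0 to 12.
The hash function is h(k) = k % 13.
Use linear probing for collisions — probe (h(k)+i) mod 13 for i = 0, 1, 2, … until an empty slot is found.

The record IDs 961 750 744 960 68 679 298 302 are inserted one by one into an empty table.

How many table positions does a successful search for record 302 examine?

961 hashes to 12; slot 12 is free → place at 12.
750 hashes to 9; slot 9 is free → place at 9.
744 hashes to 3; slot 3 is free → place at 3.
960 hashes to 11; slot 11 is free → place at 11.
68 hashes to 3; 3 taken → place at 4.
679 hashes to 3; 3,4 taken → place at 5.
298 hashes to 12; 12 taken → place at 0.
302 hashes to 3; 3,4,5 taken → place at 6.
Table: [298, _, _, 744, 68, 679, 302, _, _, 750, _, 960, 961]
Lookup 302: h=3, probe 3,4,5,6 → found at 6.

4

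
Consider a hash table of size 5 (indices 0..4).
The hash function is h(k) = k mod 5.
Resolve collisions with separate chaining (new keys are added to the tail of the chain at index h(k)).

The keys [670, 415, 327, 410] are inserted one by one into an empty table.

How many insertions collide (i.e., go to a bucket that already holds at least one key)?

Insert 670: h=0, bucket 0 empty -> new chain.
Insert 415: h=0, bucket 0 nonempty -> append to chain.
Insert 327: h=2, bucket 2 empty -> new chain.
Insert 410: h=0, bucket 0 nonempty -> append to chain.
Final buckets:
0: 670 -> 415 -> 410
1: -
2: 327
3: -
4: -

2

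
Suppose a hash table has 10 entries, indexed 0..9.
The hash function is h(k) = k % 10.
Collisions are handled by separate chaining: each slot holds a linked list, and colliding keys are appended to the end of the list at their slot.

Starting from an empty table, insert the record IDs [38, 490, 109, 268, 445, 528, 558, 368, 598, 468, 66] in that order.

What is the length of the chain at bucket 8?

Insert 38: h=8, bucket 8 empty → new chain.
Insert 490: h=0, bucket 0 empty → new chain.
Insert 109: h=9, bucket 9 empty → new chain.
Insert 268: h=8, bucket 8 nonempty → append to chain.
Insert 445: h=5, bucket 5 empty → new chain.
Insert 528: h=8, bucket 8 nonempty → append to chain.
Insert 558: h=8, bucket 8 nonempty → append to chain.
Insert 368: h=8, bucket 8 nonempty → append to chain.
Insert 598: h=8, bucket 8 nonempty → append to chain.
Insert 468: h=8, bucket 8 nonempty → append to chain.
Insert 66: h=6, bucket 6 empty → new chain.
Final buckets:
0: 490
1: .
2: .
3: .
4: .
5: 445
6: 66
7: .
8: 38 -> 268 -> 528 -> 558 -> 368 -> 598 -> 468
9: 109

7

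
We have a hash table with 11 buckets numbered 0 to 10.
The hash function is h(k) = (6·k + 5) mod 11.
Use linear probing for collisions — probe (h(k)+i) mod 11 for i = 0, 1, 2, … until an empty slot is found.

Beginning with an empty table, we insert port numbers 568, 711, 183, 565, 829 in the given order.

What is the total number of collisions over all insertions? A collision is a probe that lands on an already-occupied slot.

4

568: h=3 => slot 3
711: h=3, probe 3,4 => slot 4
183: h=3, probe 3,4,5 => slot 5
565: h=7 => slot 7
829: h=7, probe 7,8 => slot 8
Table: [∅, ∅, ∅, 568, 711, 183, ∅, 565, 829, ∅, ∅]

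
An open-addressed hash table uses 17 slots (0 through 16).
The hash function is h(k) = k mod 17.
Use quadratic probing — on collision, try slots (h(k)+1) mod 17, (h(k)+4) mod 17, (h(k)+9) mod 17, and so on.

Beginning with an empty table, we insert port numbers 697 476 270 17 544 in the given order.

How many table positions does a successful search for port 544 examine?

4

697 hashes to 0; slot 0 is free => place at 0.
476 hashes to 0; 0 taken => place at 1.
270 hashes to 15; slot 15 is free => place at 15.
17 hashes to 0; 0,1 taken => place at 4.
544 hashes to 0; 0,1,4 taken => place at 9.
Table: [697, 476, -, -, 17, -, -, -, -, 544, -, -, -, -, -, 270, -]
Lookup 544: h=0, probe 0,1,4,9 → found at 9.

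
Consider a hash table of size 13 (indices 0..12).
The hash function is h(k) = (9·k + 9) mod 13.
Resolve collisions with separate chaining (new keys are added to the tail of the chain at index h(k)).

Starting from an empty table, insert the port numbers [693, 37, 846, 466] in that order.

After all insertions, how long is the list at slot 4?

Insert 693: h=6, bucket 6 empty -> new chain.
Insert 37: h=4, bucket 4 empty -> new chain.
Insert 846: h=5, bucket 5 empty -> new chain.
Insert 466: h=4, bucket 4 nonempty -> append to chain.
Final buckets:
0: .
1: .
2: .
3: .
4: 37 -> 466
5: 846
6: 693
7: .
8: .
9: .
10: .
11: .
12: .

2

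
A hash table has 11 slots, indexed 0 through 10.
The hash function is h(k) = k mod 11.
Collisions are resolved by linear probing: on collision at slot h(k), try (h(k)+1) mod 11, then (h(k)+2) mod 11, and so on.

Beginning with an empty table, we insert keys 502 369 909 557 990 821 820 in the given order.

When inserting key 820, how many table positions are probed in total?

7

502: h=7 -> slot 7
369: h=6 -> slot 6
909: h=7, probe 7,8 -> slot 8
557: h=7, probe 7,8,9 -> slot 9
990: h=0 -> slot 0
821: h=7, probe 7,8,9,10 -> slot 10
820: h=6, probe 6,7,8,9,10,0,1 -> slot 1
Table: [990, 820, -, -, -, -, 369, 502, 909, 557, 821]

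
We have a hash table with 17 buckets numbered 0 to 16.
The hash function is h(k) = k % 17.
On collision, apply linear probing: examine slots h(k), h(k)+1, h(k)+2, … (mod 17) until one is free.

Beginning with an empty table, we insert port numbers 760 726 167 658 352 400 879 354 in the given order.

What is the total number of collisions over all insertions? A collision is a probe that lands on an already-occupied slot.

760 hashes to 12; slot 12 is free -> place at 12.
726 hashes to 12; 12 taken -> place at 13.
167 hashes to 14; slot 14 is free -> place at 14.
658 hashes to 12; 12,13,14 taken -> place at 15.
352 hashes to 12; 12,13,14,15 taken -> place at 16.
400 hashes to 9; slot 9 is free -> place at 9.
879 hashes to 12; 12,13,14,15,16 taken -> place at 0.
354 hashes to 14; 14,15,16,0 taken -> place at 1.
Table: [879, 354, _, _, _, _, _, _, _, 400, _, _, 760, 726, 167, 658, 352]

17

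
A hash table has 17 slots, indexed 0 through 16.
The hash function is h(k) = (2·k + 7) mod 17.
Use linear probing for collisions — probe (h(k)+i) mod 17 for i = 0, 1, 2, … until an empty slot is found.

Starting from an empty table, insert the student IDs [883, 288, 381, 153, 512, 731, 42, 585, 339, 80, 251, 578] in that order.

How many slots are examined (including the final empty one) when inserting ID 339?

883: h=5 → slot 5
288: h=5, probe 5,6 → slot 6
381: h=4 → slot 4
153: h=7 → slot 7
512: h=11 → slot 11
731: h=7, probe 7,8 → slot 8
42: h=6, probe 6,7,8,9 → slot 9
585: h=4, probe 4,5,6,7,8,9,10 → slot 10
339: h=5, probe 5,6,7,8,9,10,11,12 → slot 12
80: h=14 → slot 14
251: h=16 → slot 16
578: h=7, probe 7,8,9,10,11,12,13 → slot 13
Table: [., ., ., ., 381, 883, 288, 153, 731, 42, 585, 512, 339, 578, 80, ., 251]

8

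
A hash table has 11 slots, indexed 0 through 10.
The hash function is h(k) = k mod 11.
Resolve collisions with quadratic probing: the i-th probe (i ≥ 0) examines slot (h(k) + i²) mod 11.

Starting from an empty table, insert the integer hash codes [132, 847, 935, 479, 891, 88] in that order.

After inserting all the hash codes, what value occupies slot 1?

847

Insert 132: h=0, slot 0 empty => index 0.
Insert 847: h=0, slot 0 occupied => index 1.
Insert 935: h=0, slots 0,1 occupied => index 4.
Insert 479: h=6, slot 6 empty => index 6.
Insert 891: h=0, slots 0,1,4 occupied => index 9.
Insert 88: h=0, slots 0,1,4,9 occupied => index 5.
Table: [132, 847, -, -, 935, 88, 479, -, -, 891, -]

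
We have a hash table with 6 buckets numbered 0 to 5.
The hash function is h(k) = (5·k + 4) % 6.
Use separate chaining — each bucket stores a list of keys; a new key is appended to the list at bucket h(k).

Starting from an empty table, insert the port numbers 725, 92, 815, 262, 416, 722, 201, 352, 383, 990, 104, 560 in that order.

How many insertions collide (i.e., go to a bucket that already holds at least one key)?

7

Insert 725: h=5, bucket 5 empty → new chain.
Insert 92: h=2, bucket 2 empty → new chain.
Insert 815: h=5, bucket 5 nonempty → append to chain.
Insert 262: h=0, bucket 0 empty → new chain.
Insert 416: h=2, bucket 2 nonempty → append to chain.
Insert 722: h=2, bucket 2 nonempty → append to chain.
Insert 201: h=1, bucket 1 empty → new chain.
Insert 352: h=0, bucket 0 nonempty → append to chain.
Insert 383: h=5, bucket 5 nonempty → append to chain.
Insert 990: h=4, bucket 4 empty → new chain.
Insert 104: h=2, bucket 2 nonempty → append to chain.
Insert 560: h=2, bucket 2 nonempty → append to chain.
Final buckets:
0: 262 -> 352
1: 201
2: 92 -> 416 -> 722 -> 104 -> 560
3: ∅
4: 990
5: 725 -> 815 -> 383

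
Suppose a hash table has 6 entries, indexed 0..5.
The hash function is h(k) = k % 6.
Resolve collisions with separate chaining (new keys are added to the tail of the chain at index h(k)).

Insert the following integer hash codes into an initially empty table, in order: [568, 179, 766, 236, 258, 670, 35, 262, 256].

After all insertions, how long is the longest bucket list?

5

Insert 568: h=4, bucket 4 empty -> new chain.
Insert 179: h=5, bucket 5 empty -> new chain.
Insert 766: h=4, bucket 4 nonempty -> append to chain.
Insert 236: h=2, bucket 2 empty -> new chain.
Insert 258: h=0, bucket 0 empty -> new chain.
Insert 670: h=4, bucket 4 nonempty -> append to chain.
Insert 35: h=5, bucket 5 nonempty -> append to chain.
Insert 262: h=4, bucket 4 nonempty -> append to chain.
Insert 256: h=4, bucket 4 nonempty -> append to chain.
Final buckets:
0: 258
1: -
2: 236
3: -
4: 568 -> 766 -> 670 -> 262 -> 256
5: 179 -> 35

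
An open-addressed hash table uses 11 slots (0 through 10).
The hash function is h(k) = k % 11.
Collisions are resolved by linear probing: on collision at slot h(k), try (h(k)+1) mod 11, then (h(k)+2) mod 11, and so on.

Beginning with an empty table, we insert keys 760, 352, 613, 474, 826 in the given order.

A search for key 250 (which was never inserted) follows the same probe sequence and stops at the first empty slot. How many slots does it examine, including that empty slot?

2

Insert 760: h=1, slot 1 empty → index 1.
Insert 352: h=0, slot 0 empty → index 0.
Insert 613: h=8, slot 8 empty → index 8.
Insert 474: h=1, slot 1 occupied → index 2.
Insert 826: h=1, slots 1,2 occupied → index 3.
Table: [352, 760, 474, 826, _, _, _, _, 613, _, _]
Lookup 250: h=8, probe 8,9 → slot 9 empty, not found.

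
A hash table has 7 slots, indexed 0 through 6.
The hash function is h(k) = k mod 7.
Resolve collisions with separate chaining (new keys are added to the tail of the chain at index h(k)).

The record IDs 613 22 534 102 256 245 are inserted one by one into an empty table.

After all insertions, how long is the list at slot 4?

613 -> bucket 4
22 -> bucket 1
534 -> bucket 2
102 -> bucket 4 (collision)
256 -> bucket 4 (collision)
245 -> bucket 0
Final buckets:
0: 245
1: 22
2: 534
3: -
4: 613 -> 102 -> 256
5: -
6: -

3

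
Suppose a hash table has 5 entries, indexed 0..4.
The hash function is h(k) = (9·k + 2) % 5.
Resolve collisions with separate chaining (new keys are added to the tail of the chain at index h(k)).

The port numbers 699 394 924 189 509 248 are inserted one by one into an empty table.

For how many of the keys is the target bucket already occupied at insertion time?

4

Insert 699: h=3, bucket 3 empty -> new chain.
Insert 394: h=3, bucket 3 nonempty -> append to chain.
Insert 924: h=3, bucket 3 nonempty -> append to chain.
Insert 189: h=3, bucket 3 nonempty -> append to chain.
Insert 509: h=3, bucket 3 nonempty -> append to chain.
Insert 248: h=4, bucket 4 empty -> new chain.
Final buckets:
0: ∅
1: ∅
2: ∅
3: 699 -> 394 -> 924 -> 189 -> 509
4: 248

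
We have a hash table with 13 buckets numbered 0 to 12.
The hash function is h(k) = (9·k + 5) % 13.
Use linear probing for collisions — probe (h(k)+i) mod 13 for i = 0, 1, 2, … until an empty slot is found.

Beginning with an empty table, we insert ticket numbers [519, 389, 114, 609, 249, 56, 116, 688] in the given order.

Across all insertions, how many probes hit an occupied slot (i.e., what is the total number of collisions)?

519: h=9 -> slot 9
389: h=9, probe 9,10 -> slot 10
114: h=4 -> slot 4
609: h=0 -> slot 0
249: h=10, probe 10,11 -> slot 11
56: h=2 -> slot 2
116: h=9, probe 9,10,11,12 -> slot 12
688: h=9, probe 9,10,11,12,0,1 -> slot 1
Table: [609, 688, 56, -, 114, -, -, -, -, 519, 389, 249, 116]

10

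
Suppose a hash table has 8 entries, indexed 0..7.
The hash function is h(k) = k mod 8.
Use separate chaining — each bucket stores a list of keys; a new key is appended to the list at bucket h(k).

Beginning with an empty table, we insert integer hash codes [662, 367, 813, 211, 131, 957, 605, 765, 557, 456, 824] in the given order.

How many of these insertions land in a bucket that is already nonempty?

662 -> bucket 6
367 -> bucket 7
813 -> bucket 5
211 -> bucket 3
131 -> bucket 3 (collision)
957 -> bucket 5 (collision)
605 -> bucket 5 (collision)
765 -> bucket 5 (collision)
557 -> bucket 5 (collision)
456 -> bucket 0
824 -> bucket 0 (collision)
Final buckets:
0: 456 -> 824
1: _
2: _
3: 211 -> 131
4: _
5: 813 -> 957 -> 605 -> 765 -> 557
6: 662
7: 367

6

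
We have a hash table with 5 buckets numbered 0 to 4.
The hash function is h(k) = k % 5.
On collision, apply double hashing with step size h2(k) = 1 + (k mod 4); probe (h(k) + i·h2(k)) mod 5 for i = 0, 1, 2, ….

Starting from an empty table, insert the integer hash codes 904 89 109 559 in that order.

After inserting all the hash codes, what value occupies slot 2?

Insert 904: h=4, slot 4 empty -> index 4.
Insert 89: h=4, h2=2, slot 4 occupied -> index 1.
Insert 109: h=4, h2=2, slots 4,1 occupied -> index 3.
Insert 559: h=4, h2=4, slots 4,3 occupied -> index 2.
Table: [., 89, 559, 109, 904]

559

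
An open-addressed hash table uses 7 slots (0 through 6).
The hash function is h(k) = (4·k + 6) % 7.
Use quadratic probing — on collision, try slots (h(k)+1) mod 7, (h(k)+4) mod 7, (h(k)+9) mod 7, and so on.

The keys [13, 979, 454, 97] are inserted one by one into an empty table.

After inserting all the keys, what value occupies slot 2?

13: h=2 -> slot 2
979: h=2, probe 2,3 -> slot 3
454: h=2, probe 2,3,6 -> slot 6
97: h=2, probe 2,3,6,4 -> slot 4
Table: [-, -, 13, 979, 97, -, 454]

13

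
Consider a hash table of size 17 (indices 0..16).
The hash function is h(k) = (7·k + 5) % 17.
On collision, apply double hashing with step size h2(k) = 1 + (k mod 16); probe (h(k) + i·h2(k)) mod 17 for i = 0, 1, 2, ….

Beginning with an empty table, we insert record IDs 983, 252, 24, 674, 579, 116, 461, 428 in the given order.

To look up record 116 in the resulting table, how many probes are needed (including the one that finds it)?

983: h=1 → slot 1
252: h=1, h2=13, probe 1,14 → slot 14
24: h=3 → slot 3
674: h=14, h2=3, probe 14,0 → slot 0
579: h=12 → slot 12
116: h=1, h2=5, probe 1,6 → slot 6
461: h=2 → slot 2
428: h=9 → slot 9
Table: [674, 983, 461, 24, ∅, ∅, 116, ∅, ∅, 428, ∅, ∅, 579, ∅, 252, ∅, ∅]
Lookup 116: h=1, h2=5, probe 1,6 → found at 6.

2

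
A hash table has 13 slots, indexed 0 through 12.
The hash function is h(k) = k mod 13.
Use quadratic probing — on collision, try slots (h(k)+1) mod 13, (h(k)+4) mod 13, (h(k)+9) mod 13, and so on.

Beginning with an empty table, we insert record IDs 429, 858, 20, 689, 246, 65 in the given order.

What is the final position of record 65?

9

429: h=0 -> slot 0
858: h=0, probe 0,1 -> slot 1
20: h=7 -> slot 7
689: h=0, probe 0,1,4 -> slot 4
246: h=12 -> slot 12
65: h=0, probe 0,1,4,9 -> slot 9
Table: [429, 858, ∅, ∅, 689, ∅, ∅, 20, ∅, 65, ∅, ∅, 246]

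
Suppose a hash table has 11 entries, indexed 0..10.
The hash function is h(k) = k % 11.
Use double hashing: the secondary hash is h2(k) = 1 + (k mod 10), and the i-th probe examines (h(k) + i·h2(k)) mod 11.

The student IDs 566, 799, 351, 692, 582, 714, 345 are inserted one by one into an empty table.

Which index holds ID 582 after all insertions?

8

Insert 566: h=5, slot 5 empty -> index 5.
Insert 799: h=7, slot 7 empty -> index 7.
Insert 351: h=10, slot 10 empty -> index 10.
Insert 692: h=10, h2=3, slot 10 occupied -> index 2.
Insert 582: h=10, h2=3, slots 10,2,5 occupied -> index 8.
Insert 714: h=10, h2=5, slot 10 occupied -> index 4.
Insert 345: h=4, h2=6, slots 4,10,5 occupied -> index 0.
Table: [345, -, 692, -, 714, 566, -, 799, 582, -, 351]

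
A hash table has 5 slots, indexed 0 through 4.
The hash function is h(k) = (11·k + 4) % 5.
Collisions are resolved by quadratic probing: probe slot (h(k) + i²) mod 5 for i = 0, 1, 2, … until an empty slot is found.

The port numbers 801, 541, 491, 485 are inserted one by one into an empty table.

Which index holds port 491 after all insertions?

801: h=0 → slot 0
541: h=0, probe 0,1 → slot 1
491: h=0, probe 0,1,4 → slot 4
485: h=4, probe 4,0,3 → slot 3
Table: [801, 541, —, 485, 491]

4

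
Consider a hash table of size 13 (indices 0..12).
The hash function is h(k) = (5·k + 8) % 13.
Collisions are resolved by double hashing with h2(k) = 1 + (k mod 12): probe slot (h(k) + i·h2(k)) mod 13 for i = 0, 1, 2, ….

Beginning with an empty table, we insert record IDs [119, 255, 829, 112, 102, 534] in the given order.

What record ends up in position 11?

102

119 hashes to 5; slot 5 is free → place at 5.
255 hashes to 9; slot 9 is free → place at 9.
829 hashes to 6; slot 6 is free → place at 6.
112 hashes to 9, h2=5; 9 taken → place at 1.
102 hashes to 11; slot 11 is free → place at 11.
534 hashes to 0; slot 0 is free → place at 0.
Table: [534, 112, —, —, —, 119, 829, —, —, 255, —, 102, —]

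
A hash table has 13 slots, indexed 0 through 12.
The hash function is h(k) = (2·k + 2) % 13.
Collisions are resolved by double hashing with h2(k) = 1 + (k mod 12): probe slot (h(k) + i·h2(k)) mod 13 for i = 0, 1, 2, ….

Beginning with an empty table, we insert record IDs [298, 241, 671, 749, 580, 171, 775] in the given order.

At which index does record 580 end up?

10

298: h=0 -> slot 0
241: h=3 -> slot 3
671: h=5 -> slot 5
749: h=5, h2=6, probe 5,11 -> slot 11
580: h=5, h2=5, probe 5,10 -> slot 10
171: h=6 -> slot 6
775: h=5, h2=8, probe 5,0,8 -> slot 8
Table: [298, —, —, 241, —, 671, 171, —, 775, —, 580, 749, —]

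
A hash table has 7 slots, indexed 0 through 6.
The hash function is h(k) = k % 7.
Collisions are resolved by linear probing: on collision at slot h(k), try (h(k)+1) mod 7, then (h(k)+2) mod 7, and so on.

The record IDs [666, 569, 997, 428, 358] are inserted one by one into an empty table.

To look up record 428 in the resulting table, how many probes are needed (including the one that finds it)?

666: h=1 => slot 1
569: h=2 => slot 2
997: h=3 => slot 3
428: h=1, probe 1,2,3,4 => slot 4
358: h=1, probe 1,2,3,4,5 => slot 5
Table: [—, 666, 569, 997, 428, 358, —]
Lookup 428: h=1, probe 1,2,3,4 → found at 4.

4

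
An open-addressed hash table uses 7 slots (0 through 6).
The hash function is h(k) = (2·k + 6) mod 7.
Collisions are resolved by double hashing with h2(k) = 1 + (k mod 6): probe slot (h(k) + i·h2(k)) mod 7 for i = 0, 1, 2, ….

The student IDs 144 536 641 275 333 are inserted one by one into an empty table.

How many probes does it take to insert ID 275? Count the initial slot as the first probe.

144: h=0 => slot 0
536: h=0, h2=3, probe 0,3 => slot 3
641: h=0, h2=6, probe 0,6 => slot 6
275: h=3, h2=6, probe 3,2 => slot 2
333: h=0, h2=4, probe 0,4 => slot 4
Table: [144, _, 275, 536, 333, _, 641]

2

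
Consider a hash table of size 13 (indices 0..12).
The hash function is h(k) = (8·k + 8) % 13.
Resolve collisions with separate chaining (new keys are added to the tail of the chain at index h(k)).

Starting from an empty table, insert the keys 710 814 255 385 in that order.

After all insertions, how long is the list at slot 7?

4

710 -> bucket 7
814 -> bucket 7 (collision)
255 -> bucket 7 (collision)
385 -> bucket 7 (collision)
Final buckets:
0: _
1: _
2: _
3: _
4: _
5: _
6: _
7: 710 -> 814 -> 255 -> 385
8: _
9: _
10: _
11: _
12: _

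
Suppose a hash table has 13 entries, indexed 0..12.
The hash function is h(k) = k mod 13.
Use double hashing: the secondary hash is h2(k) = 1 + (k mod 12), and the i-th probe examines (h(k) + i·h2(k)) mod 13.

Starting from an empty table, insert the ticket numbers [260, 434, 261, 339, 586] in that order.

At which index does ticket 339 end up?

260: h=0 -> slot 0
434: h=5 -> slot 5
261: h=1 -> slot 1
339: h=1, h2=4, probe 1,5,9 -> slot 9
586: h=1, h2=11, probe 1,12 -> slot 12
Table: [260, 261, _, _, _, 434, _, _, _, 339, _, _, 586]

9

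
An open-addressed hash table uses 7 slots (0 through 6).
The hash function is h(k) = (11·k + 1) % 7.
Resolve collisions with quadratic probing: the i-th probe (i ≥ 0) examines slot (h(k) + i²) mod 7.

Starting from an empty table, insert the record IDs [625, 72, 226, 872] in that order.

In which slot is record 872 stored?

4

Insert 625: h=2, slot 2 empty -> index 2.
Insert 72: h=2, slot 2 occupied -> index 3.
Insert 226: h=2, slots 2,3 occupied -> index 6.
Insert 872: h=3, slot 3 occupied -> index 4.
Table: [_, _, 625, 72, 872, _, 226]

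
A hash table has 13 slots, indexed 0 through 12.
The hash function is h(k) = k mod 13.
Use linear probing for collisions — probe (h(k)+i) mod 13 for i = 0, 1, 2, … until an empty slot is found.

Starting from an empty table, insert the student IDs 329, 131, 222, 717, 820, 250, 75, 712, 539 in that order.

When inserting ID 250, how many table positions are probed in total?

4

Insert 329: h=4, slot 4 empty → index 4.
Insert 131: h=1, slot 1 empty → index 1.
Insert 222: h=1, slot 1 occupied → index 2.
Insert 717: h=2, slot 2 occupied → index 3.
Insert 820: h=1, slots 1,2,3,4 occupied → index 5.
Insert 250: h=3, slots 3,4,5 occupied → index 6.
Insert 75: h=10, slot 10 empty → index 10.
Insert 712: h=10, slot 10 occupied → index 11.
Insert 539: h=6, slot 6 occupied → index 7.
Table: [., 131, 222, 717, 329, 820, 250, 539, ., ., 75, 712, .]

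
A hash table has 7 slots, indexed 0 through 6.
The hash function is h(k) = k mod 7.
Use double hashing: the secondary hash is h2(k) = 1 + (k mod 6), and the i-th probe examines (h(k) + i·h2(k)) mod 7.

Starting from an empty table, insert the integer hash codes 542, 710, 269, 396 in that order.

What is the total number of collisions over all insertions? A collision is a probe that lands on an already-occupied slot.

Insert 542: h=3, slot 3 empty → index 3.
Insert 710: h=3, h2=3, slot 3 occupied → index 6.
Insert 269: h=3, h2=6, slot 3 occupied → index 2.
Insert 396: h=4, slot 4 empty → index 4.
Table: [∅, ∅, 269, 542, 396, ∅, 710]

2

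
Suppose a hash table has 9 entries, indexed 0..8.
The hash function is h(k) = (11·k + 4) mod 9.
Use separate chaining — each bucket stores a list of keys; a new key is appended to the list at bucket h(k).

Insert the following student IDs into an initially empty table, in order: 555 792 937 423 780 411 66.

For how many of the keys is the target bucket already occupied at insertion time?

555 → bucket 7
792 → bucket 4
937 → bucket 6
423 → bucket 4 (collision)
780 → bucket 7 (collision)
411 → bucket 7 (collision)
66 → bucket 1
Final buckets:
0: _
1: 66
2: _
3: _
4: 792 -> 423
5: _
6: 937
7: 555 -> 780 -> 411
8: _

3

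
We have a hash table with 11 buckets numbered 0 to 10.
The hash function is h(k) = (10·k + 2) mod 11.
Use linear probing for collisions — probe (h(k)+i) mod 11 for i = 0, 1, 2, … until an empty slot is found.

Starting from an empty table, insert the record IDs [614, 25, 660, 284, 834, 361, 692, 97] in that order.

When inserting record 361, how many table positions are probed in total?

4

614: h=4 => slot 4
25: h=10 => slot 10
660: h=2 => slot 2
284: h=4, probe 4,5 => slot 5
834: h=4, probe 4,5,6 => slot 6
361: h=4, probe 4,5,6,7 => slot 7
692: h=3 => slot 3
97: h=4, probe 4,5,6,7,8 => slot 8
Table: [∅, ∅, 660, 692, 614, 284, 834, 361, 97, ∅, 25]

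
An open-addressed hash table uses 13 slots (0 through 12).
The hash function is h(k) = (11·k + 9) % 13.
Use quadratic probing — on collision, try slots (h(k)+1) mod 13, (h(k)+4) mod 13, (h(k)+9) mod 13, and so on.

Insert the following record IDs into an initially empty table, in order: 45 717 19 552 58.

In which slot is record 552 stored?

45 hashes to 10; slot 10 is free => place at 10.
717 hashes to 5; slot 5 is free => place at 5.
19 hashes to 10; 10 taken => place at 11.
552 hashes to 10; 10,11 taken => place at 1.
58 hashes to 10; 10,11,1 taken => place at 6.
Table: [-, 552, -, -, -, 717, 58, -, -, -, 45, 19, -]

1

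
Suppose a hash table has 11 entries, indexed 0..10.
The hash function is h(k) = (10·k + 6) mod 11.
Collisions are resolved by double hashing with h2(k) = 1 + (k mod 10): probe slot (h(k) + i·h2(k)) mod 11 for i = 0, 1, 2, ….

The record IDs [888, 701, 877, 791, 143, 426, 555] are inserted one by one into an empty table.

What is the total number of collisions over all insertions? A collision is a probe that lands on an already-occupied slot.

4

888: h=9 → slot 9
701: h=9, h2=2, probe 9,0 → slot 0
877: h=9, h2=8, probe 9,6 → slot 6
791: h=7 → slot 7
143: h=6, h2=4, probe 6,10 → slot 10
426: h=9, h2=7, probe 9,5 → slot 5
555: h=1 → slot 1
Table: [701, 555, _, _, _, 426, 877, 791, _, 888, 143]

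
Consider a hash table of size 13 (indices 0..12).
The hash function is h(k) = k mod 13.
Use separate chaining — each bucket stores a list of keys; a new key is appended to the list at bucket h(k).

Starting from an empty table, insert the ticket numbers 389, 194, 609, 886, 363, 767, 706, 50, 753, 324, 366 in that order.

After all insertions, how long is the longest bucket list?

389 -> bucket 12
194 -> bucket 12 (collision)
609 -> bucket 11
886 -> bucket 2
363 -> bucket 12 (collision)
767 -> bucket 0
706 -> bucket 4
50 -> bucket 11 (collision)
753 -> bucket 12 (collision)
324 -> bucket 12 (collision)
366 -> bucket 2 (collision)
Final buckets:
0: 767
1: ∅
2: 886 -> 366
3: ∅
4: 706
5: ∅
6: ∅
7: ∅
8: ∅
9: ∅
10: ∅
11: 609 -> 50
12: 389 -> 194 -> 363 -> 753 -> 324

5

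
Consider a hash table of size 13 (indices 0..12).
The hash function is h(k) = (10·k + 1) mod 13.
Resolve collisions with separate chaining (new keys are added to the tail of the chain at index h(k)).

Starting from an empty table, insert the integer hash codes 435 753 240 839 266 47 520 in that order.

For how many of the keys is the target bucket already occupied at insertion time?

Insert 435: h=9, bucket 9 empty -> new chain.
Insert 753: h=4, bucket 4 empty -> new chain.
Insert 240: h=9, bucket 9 nonempty -> append to chain.
Insert 839: h=6, bucket 6 empty -> new chain.
Insert 266: h=9, bucket 9 nonempty -> append to chain.
Insert 47: h=3, bucket 3 empty -> new chain.
Insert 520: h=1, bucket 1 empty -> new chain.
Final buckets:
0: —
1: 520
2: —
3: 47
4: 753
5: —
6: 839
7: —
8: —
9: 435 -> 240 -> 266
10: —
11: —
12: —

2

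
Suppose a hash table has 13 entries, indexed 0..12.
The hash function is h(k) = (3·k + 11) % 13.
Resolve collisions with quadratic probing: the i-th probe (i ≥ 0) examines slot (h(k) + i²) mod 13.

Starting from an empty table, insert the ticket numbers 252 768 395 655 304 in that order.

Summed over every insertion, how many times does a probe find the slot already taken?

9

252 hashes to 0; slot 0 is free => place at 0.
768 hashes to 1; slot 1 is free => place at 1.
395 hashes to 0; 0,1 taken => place at 4.
655 hashes to 0; 0,1,4 taken => place at 9.
304 hashes to 0; 0,1,4,9 taken => place at 3.
Table: [252, 768, —, 304, 395, —, —, —, —, 655, —, —, —]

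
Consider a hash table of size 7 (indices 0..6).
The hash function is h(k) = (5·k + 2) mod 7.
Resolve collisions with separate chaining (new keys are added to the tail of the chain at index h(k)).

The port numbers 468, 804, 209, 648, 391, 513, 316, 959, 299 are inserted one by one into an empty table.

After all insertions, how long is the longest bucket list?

4

468 -> bucket 4
804 -> bucket 4 (collision)
209 -> bucket 4 (collision)
648 -> bucket 1
391 -> bucket 4 (collision)
513 -> bucket 5
316 -> bucket 0
959 -> bucket 2
299 -> bucket 6
Final buckets:
0: 316
1: 648
2: 959
3: ∅
4: 468 -> 804 -> 209 -> 391
5: 513
6: 299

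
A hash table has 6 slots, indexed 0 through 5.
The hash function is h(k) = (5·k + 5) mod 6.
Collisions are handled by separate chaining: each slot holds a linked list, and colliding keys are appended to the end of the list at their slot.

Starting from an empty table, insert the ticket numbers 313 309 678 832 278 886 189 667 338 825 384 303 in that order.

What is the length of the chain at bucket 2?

4

313 -> bucket 4
309 -> bucket 2
678 -> bucket 5
832 -> bucket 1
278 -> bucket 3
886 -> bucket 1 (collision)
189 -> bucket 2 (collision)
667 -> bucket 4 (collision)
338 -> bucket 3 (collision)
825 -> bucket 2 (collision)
384 -> bucket 5 (collision)
303 -> bucket 2 (collision)
Final buckets:
0: —
1: 832 -> 886
2: 309 -> 189 -> 825 -> 303
3: 278 -> 338
4: 313 -> 667
5: 678 -> 384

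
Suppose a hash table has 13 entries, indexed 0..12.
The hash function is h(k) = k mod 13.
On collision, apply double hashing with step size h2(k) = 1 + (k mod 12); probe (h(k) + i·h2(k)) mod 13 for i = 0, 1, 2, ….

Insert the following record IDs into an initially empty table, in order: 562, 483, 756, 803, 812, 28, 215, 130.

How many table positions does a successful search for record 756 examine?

3

562 hashes to 3; slot 3 is free => place at 3.
483 hashes to 2; slot 2 is free => place at 2.
756 hashes to 2, h2=1; 2,3 taken => place at 4.
803 hashes to 10; slot 10 is free => place at 10.
812 hashes to 6; slot 6 is free => place at 6.
28 hashes to 2, h2=5; 2 taken => place at 7.
215 hashes to 7, h2=12; 7,6 taken => place at 5.
130 hashes to 0; slot 0 is free => place at 0.
Table: [130, ∅, 483, 562, 756, 215, 812, 28, ∅, ∅, 803, ∅, ∅]
Lookup 756: h=2, h2=1, probe 2,3,4 → found at 4.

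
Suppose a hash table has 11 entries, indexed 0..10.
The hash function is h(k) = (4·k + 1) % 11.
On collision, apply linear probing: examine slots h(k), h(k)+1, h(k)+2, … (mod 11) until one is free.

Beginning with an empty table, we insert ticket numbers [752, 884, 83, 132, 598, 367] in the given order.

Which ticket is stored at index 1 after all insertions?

132

Insert 752: h=6, slot 6 empty → index 6.
Insert 884: h=6, slot 6 occupied → index 7.
Insert 83: h=3, slot 3 empty → index 3.
Insert 132: h=1, slot 1 empty → index 1.
Insert 598: h=6, slots 6,7 occupied → index 8.
Insert 367: h=6, slots 6,7,8 occupied → index 9.
Table: [., 132, ., 83, ., ., 752, 884, 598, 367, .]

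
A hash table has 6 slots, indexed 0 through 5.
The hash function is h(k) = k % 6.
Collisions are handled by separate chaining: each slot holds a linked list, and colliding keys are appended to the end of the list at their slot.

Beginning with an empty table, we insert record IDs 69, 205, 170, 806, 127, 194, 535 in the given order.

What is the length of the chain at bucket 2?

3

69 → bucket 3
205 → bucket 1
170 → bucket 2
806 → bucket 2 (collision)
127 → bucket 1 (collision)
194 → bucket 2 (collision)
535 → bucket 1 (collision)
Final buckets:
0: ∅
1: 205 -> 127 -> 535
2: 170 -> 806 -> 194
3: 69
4: ∅
5: ∅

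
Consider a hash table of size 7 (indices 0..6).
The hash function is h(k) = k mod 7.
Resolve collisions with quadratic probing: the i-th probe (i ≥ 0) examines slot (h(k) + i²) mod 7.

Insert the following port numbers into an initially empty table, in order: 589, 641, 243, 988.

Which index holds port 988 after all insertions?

589 hashes to 1; slot 1 is free => place at 1.
641 hashes to 4; slot 4 is free => place at 4.
243 hashes to 5; slot 5 is free => place at 5.
988 hashes to 1; 1 taken => place at 2.
Table: [—, 589, 988, —, 641, 243, —]

2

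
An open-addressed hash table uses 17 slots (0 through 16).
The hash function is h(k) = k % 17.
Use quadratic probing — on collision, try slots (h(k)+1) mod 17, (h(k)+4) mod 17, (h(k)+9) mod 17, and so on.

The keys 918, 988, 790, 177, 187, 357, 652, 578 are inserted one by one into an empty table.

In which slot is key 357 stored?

4

918: h=0 -> slot 0
988: h=2 -> slot 2
790: h=8 -> slot 8
177: h=7 -> slot 7
187: h=0, probe 0,1 -> slot 1
357: h=0, probe 0,1,4 -> slot 4
652: h=6 -> slot 6
578: h=0, probe 0,1,4,9 -> slot 9
Table: [918, 187, 988, ∅, 357, ∅, 652, 177, 790, 578, ∅, ∅, ∅, ∅, ∅, ∅, ∅]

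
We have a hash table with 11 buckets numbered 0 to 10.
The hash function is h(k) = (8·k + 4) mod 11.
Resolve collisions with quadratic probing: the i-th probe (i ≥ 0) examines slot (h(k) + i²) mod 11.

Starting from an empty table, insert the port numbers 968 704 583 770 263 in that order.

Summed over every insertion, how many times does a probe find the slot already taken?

Insert 968: h=4, slot 4 empty → index 4.
Insert 704: h=4, slot 4 occupied → index 5.
Insert 583: h=4, slots 4,5 occupied → index 8.
Insert 770: h=4, slots 4,5,8 occupied → index 2.
Insert 263: h=7, slot 7 empty → index 7.
Table: [-, -, 770, -, 968, 704, -, 263, 583, -, -]

6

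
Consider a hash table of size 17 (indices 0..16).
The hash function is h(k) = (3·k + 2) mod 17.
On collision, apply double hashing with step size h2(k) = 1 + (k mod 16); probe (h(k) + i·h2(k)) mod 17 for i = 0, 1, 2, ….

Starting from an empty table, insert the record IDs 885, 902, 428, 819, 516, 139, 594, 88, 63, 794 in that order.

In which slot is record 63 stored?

2

885: h=5 -> slot 5
902: h=5, h2=7, probe 5,12 -> slot 12
428: h=11 -> slot 11
819: h=11, h2=4, probe 11,15 -> slot 15
516: h=3 -> slot 3
139: h=11, h2=12, probe 11,6 -> slot 6
594: h=16 -> slot 16
88: h=11, h2=9, probe 11,3,12,4 -> slot 4
63: h=4, h2=16, probe 4,3,2 -> slot 2
794: h=4, h2=11, probe 4,15,9 -> slot 9
Table: [., ., 63, 516, 88, 885, 139, ., ., 794, ., 428, 902, ., ., 819, 594]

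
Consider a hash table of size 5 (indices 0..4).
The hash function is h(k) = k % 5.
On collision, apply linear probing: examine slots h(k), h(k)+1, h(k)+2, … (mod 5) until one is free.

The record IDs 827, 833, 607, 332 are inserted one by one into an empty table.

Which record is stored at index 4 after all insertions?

607

Insert 827: h=2, slot 2 empty => index 2.
Insert 833: h=3, slot 3 empty => index 3.
Insert 607: h=2, slots 2,3 occupied => index 4.
Insert 332: h=2, slots 2,3,4 occupied => index 0.
Table: [332, ., 827, 833, 607]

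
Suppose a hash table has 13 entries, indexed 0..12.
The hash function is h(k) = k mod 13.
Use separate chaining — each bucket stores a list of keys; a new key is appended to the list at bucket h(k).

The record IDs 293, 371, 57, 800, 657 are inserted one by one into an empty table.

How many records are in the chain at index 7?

4

293 -> bucket 7
371 -> bucket 7 (collision)
57 -> bucket 5
800 -> bucket 7 (collision)
657 -> bucket 7 (collision)
Final buckets:
0: ∅
1: ∅
2: ∅
3: ∅
4: ∅
5: 57
6: ∅
7: 293 -> 371 -> 800 -> 657
8: ∅
9: ∅
10: ∅
11: ∅
12: ∅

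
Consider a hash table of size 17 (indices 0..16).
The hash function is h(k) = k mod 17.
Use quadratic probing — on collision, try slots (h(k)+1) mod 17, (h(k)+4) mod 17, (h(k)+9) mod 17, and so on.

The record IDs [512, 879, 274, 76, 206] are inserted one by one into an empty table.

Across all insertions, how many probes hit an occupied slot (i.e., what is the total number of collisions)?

3

Insert 512: h=2, slot 2 empty → index 2.
Insert 879: h=12, slot 12 empty → index 12.
Insert 274: h=2, slot 2 occupied → index 3.
Insert 76: h=8, slot 8 empty → index 8.
Insert 206: h=2, slots 2,3 occupied → index 6.
Table: [—, —, 512, 274, —, —, 206, —, 76, —, —, —, 879, —, —, —, —]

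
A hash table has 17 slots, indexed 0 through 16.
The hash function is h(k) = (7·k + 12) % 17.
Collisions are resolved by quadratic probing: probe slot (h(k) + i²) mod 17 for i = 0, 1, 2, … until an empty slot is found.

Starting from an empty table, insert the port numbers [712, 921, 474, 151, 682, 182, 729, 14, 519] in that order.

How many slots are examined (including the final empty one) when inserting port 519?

Insert 712: h=15, slot 15 empty → index 15.
Insert 921: h=16, slot 16 empty → index 16.
Insert 474: h=15, slots 15,16 occupied → index 2.
Insert 151: h=15, slots 15,16,2 occupied → index 7.
Insert 682: h=9, slot 9 empty → index 9.
Insert 182: h=11, slot 11 empty → index 11.
Insert 729: h=15, slots 15,16,2,7 occupied → index 14.
Insert 14: h=8, slot 8 empty → index 8.
Insert 519: h=7, slots 7,8,11,16 occupied → index 6.
Table: [., ., 474, ., ., ., 519, 151, 14, 682, ., 182, ., ., 729, 712, 921]

5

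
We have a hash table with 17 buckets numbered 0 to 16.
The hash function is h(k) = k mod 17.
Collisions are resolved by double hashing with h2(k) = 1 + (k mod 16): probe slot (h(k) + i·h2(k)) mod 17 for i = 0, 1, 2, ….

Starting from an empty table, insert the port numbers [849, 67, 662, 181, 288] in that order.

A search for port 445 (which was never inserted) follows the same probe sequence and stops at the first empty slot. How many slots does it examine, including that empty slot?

Insert 849: h=16, slot 16 empty → index 16.
Insert 67: h=16, h2=4, slot 16 occupied → index 3.
Insert 662: h=16, h2=7, slot 16 occupied → index 6.
Insert 181: h=11, slot 11 empty → index 11.
Insert 288: h=16, h2=1, slot 16 occupied → index 0.
Table: [288, ∅, ∅, 67, ∅, ∅, 662, ∅, ∅, ∅, ∅, 181, ∅, ∅, ∅, ∅, 849]
Lookup 445: h=3, h2=14, probe 3,0,14 → slot 14 empty, not found.

3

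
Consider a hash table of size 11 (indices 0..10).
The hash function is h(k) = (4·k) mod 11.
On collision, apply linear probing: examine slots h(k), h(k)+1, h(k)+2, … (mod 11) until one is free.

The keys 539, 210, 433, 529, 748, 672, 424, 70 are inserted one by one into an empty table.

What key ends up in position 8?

70

539: h=0 => slot 0
210: h=4 => slot 4
433: h=5 => slot 5
529: h=4, probe 4,5,6 => slot 6
748: h=0, probe 0,1 => slot 1
672: h=4, probe 4,5,6,7 => slot 7
424: h=2 => slot 2
70: h=5, probe 5,6,7,8 => slot 8
Table: [539, 748, 424, ∅, 210, 433, 529, 672, 70, ∅, ∅]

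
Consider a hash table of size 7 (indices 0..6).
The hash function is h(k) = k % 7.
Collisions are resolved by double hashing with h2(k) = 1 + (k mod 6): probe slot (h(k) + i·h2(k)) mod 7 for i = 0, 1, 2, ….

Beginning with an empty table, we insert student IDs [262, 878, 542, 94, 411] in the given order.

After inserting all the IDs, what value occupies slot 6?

262: h=3 → slot 3
878: h=3, h2=3, probe 3,6 → slot 6
542: h=3, h2=3, probe 3,6,2 → slot 2
94: h=3, h2=5, probe 3,1 → slot 1
411: h=5 → slot 5
Table: [—, 94, 542, 262, —, 411, 878]

878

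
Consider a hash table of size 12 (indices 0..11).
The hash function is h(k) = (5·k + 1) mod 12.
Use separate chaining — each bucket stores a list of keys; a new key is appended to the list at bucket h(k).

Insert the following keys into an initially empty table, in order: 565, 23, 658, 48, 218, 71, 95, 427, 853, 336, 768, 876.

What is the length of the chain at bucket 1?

Insert 565: h=6, bucket 6 empty -> new chain.
Insert 23: h=8, bucket 8 empty -> new chain.
Insert 658: h=3, bucket 3 empty -> new chain.
Insert 48: h=1, bucket 1 empty -> new chain.
Insert 218: h=11, bucket 11 empty -> new chain.
Insert 71: h=8, bucket 8 nonempty -> append to chain.
Insert 95: h=8, bucket 8 nonempty -> append to chain.
Insert 427: h=0, bucket 0 empty -> new chain.
Insert 853: h=6, bucket 6 nonempty -> append to chain.
Insert 336: h=1, bucket 1 nonempty -> append to chain.
Insert 768: h=1, bucket 1 nonempty -> append to chain.
Insert 876: h=1, bucket 1 nonempty -> append to chain.
Final buckets:
0: 427
1: 48 -> 336 -> 768 -> 876
2: .
3: 658
4: .
5: .
6: 565 -> 853
7: .
8: 23 -> 71 -> 95
9: .
10: .
11: 218

4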